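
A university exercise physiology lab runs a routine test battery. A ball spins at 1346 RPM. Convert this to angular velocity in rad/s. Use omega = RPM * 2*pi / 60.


omega = 1346 * 2 * pi / 60
= 1346 * 6.28318531 / 60
= 8457.167 / 60
= 140.953 rad/s

140.953 rad/s


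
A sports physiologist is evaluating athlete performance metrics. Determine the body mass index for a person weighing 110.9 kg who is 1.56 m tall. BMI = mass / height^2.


BMI = mass / height^2
= 110.9 / 1.56^2
= 110.9 / 2.4336
= 45.57 kg/m^2

45.57 kg/m^2


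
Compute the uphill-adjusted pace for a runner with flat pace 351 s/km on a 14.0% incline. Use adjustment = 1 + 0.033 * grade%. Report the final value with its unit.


Adjustment factor = 1 + 0.033 * 14.0 = 1.462
Grade-adjusted pace = 351 * 1.462 = 513.16 s/km

513.16 s/km


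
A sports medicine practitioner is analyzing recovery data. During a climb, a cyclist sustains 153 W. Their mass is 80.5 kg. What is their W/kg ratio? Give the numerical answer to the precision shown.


Power-to-weight = 153 W / 80.5 kg
= 1.901 W/kg

1.901 W/kg


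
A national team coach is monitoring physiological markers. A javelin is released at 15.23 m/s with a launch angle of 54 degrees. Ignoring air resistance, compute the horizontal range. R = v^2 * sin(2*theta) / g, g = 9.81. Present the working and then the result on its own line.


Launch speed squared = 231.9529
sin(2 * 54 deg) = 0.951057
Range = 231.9529 * 0.951057 / 9.81
= 22.487 m

22.487 m


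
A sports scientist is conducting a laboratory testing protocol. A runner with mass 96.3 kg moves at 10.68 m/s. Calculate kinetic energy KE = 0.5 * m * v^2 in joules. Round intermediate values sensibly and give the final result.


v^2 = 10.68^2 = 114.0624
KE = 0.5 * 96.3 * 114.0624
= 5492.1 J

5492.1 J


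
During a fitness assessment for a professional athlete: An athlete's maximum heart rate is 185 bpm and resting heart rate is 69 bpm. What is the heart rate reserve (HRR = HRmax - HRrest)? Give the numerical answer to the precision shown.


HRR = HRmax - HRrest
= 185 - 69
= 116 bpm

116 bpm


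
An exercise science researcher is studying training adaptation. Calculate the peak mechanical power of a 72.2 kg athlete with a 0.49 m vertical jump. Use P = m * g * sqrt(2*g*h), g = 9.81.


First, sqrt(2gh) = sqrt(2 * 9.81 * 0.49)
= sqrt(9.6138) = 3.100613 m/s
Power = 72.2 * 9.81 * 3.100613 = 2196.11 W

2196.11 W


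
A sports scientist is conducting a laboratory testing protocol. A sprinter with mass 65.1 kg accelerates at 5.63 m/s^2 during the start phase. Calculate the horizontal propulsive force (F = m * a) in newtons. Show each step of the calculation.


F = m * a
= 65.1 * 5.63
= 366.51 N

366.51 N


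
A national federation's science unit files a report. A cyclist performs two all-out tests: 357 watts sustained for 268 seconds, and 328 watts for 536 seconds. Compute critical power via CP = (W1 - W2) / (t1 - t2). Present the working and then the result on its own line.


W1 = P1 * t1 = 357 * 268 = 95676 J
W2 = P2 * t2 = 328 * 536 = 175808 J
CP = (95676 - 175808) / (268 - 536)
= 299.0 W

299.0 W


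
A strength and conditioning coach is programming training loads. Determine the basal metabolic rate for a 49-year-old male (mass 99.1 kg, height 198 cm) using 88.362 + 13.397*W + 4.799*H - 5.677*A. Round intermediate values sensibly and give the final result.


BMR = 88.362 + 13.397*99.1 + 4.799*198 - 5.677*49
= 2088.03 kcal/day

2088.03 kcal/day


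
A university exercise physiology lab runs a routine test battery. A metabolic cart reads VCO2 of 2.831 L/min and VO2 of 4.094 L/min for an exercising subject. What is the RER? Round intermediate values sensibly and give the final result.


RER = VCO2 / VO2 = 2.831 / 4.094 = 0.6915

0.6915


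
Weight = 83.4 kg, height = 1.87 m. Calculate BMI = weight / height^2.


height^2 = 1.87^2 = 3.4969
BMI = 83.4 / 3.4969 = 23.85 kg/m^2

23.85 kg/m^2


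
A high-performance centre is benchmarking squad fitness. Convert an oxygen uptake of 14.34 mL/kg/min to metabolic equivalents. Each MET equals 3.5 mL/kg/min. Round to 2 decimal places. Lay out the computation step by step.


One MET = 3.5 mL/kg/min
Number of METs = 14.34 / 3.5
= 4.1 METs

4.1 METs


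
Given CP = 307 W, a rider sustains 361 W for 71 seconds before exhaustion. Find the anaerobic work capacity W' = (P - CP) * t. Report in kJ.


Excess power = 361 - 307 = 54 W
Work above CP = 54 * 71 = 3834 J
W' = 3.834 kJ

3.834 kJ


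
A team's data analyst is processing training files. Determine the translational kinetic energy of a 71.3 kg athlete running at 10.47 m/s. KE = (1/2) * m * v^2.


KE = 0.5 * m * v^2
= 0.5 * 71.3 * 10.47^2
= 0.5 * 71.3 * 109.6209
= 3907.99 J

3907.99 J


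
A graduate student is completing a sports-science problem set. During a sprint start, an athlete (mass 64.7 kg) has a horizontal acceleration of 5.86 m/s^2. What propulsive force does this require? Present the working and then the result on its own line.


Propulsive force = mass * acceleration
= 64.7 kg * 5.86 m/s^2
= 379.14 N

379.14 N


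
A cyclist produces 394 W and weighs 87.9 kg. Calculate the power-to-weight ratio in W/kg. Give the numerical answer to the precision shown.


P/W = power / mass
= 394 / 87.9
= 4.482 W/kg

4.482 W/kg


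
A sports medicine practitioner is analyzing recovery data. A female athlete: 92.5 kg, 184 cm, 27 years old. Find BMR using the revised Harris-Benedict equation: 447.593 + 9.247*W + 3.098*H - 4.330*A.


Intercept = 447.593
Weight contribution = 9.247 * 92.5 = 855.3475
Height contribution = 3.098 * 184 = 570.032
Age contribution = 4.33 * 27 = 116.91
BMR = 447.593 + 855.3475 + 570.032 - 116.91
= 1756.06 kcal/day

1756.06 kcal/day


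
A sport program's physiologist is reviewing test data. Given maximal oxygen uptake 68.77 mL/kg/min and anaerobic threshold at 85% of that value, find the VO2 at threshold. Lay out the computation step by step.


Percentage as decimal = 0.85
VO2 at AT = 68.77 * 0.85 = 58.45 mL/kg/min

58.45 mL/kg/min


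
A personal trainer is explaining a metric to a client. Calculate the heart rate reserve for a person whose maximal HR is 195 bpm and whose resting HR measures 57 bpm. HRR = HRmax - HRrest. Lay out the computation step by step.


HRmax = 195 bpm
HRrest = 57 bpm
HRR = 195 - 57 = 138 bpm

138 bpm


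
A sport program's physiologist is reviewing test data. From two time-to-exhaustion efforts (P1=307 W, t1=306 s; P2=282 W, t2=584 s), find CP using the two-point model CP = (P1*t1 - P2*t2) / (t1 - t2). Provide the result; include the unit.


Work in trial 1 = 93942 J
Work in trial 2 = 164688 J
Delta work = -70746 J
Delta time = -278 s
CP = -70746 / -278 = 254.48 W

254.48 W


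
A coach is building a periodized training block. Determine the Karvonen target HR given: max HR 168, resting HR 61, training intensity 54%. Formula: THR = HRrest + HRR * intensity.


HRR = HRmax - HRrest = 168 - 61 = 107
THR = 61 + 107 * 0.54
= 118.78 bpm

118.78 bpm


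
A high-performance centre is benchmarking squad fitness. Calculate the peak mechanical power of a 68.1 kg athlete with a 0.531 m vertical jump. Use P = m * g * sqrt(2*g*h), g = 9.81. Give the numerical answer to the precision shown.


First, sqrt(2gh) = sqrt(2 * 9.81 * 0.531)
= sqrt(10.41822) = 3.227727 m/s
Power = 68.1 * 9.81 * 3.227727 = 2156.32 W

2156.32 W


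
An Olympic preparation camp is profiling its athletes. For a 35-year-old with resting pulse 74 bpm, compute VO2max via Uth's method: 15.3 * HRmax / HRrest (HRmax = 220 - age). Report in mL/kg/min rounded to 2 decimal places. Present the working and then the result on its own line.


Step 1: HRmax = 220 - 35 = 185 bpm
Step 2: Ratio = 185 / 74 = 2.5
Step 3: VO2max = 15.3 * 2.5 = 38.25 mL/kg/min

38.25 mL/kg/min


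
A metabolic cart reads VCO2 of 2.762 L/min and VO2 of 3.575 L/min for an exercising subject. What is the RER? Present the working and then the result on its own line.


RER = VCO2 / VO2 = 2.762 / 3.575 = 0.7726

0.7726


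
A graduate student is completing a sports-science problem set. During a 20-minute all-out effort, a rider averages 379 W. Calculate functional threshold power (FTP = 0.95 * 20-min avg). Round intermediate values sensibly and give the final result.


FTP = 0.95 * 379
= 360.05 W

360.05 W


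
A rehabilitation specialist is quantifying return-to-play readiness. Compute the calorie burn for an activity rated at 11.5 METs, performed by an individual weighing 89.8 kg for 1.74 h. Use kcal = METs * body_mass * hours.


Product of METs and mass = 11.5 * 89.8 = 1032.7
Total kcal = 1032.7 * 1.74 = 1796.9 kcal

1796.9 kcal


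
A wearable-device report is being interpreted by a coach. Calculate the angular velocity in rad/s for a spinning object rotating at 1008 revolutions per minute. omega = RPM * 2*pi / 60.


omega = RPM * 2*pi / 60
= 1008 * 6.28318531 / 60
= 105.558 rad/s

105.558 rad/s


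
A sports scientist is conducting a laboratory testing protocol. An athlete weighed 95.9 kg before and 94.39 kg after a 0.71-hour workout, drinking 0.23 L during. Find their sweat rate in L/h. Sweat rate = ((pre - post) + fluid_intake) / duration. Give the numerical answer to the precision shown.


Body mass change = 1.51 kg
Total sweat loss = 1.51 + 0.23 = 1.74 L
Rate = 1.74 / 0.71 = 2.451 L/h

2.451 L/h


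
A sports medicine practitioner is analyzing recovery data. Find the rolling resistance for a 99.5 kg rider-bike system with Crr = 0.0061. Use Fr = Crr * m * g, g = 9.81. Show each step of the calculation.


m * g = 99.5 * 9.81 = 976.095 N
Fr = 0.0061 * 976.095 = 5.954 N

5.954 N


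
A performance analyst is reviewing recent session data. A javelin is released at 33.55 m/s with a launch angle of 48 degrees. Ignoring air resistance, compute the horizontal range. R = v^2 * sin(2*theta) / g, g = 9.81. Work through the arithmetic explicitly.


Launch speed squared = 1125.6025
sin(2 * 48 deg) = 0.994522
Range = 1125.6025 * 0.994522 / 9.81
= 114.112 m

114.112 m


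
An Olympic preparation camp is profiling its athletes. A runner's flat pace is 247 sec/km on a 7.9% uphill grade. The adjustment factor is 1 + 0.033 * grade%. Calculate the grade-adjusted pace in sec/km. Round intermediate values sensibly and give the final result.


Factor = 1 + 0.033 * 7.9 = 1.2607
Adjusted pace = 247 * 1.2607
= 311.39 sec/km

311.39 s/km


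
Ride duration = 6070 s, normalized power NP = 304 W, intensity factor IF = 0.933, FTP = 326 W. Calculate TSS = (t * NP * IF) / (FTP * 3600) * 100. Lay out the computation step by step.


Numerator = 6070 * 304 * 0.933 = 1721646.24
Denominator = 326 * 3600 = 1173600
TSS = 1721646.24 / 1173600 * 100
= 146.7

146.7 TSS


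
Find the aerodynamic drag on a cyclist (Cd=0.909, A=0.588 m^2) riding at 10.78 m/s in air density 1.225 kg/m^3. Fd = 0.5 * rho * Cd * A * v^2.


Fd = 0.5 * 1.225 * 0.909 * 0.588 * 10.78^2
= 0.5 * 1.225 * 0.909 * 0.588 * 116.2084
= 38.044 N

38.044 N


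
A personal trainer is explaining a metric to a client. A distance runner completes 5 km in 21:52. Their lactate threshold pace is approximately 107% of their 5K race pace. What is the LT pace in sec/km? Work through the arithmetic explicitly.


Convert to seconds: 21 min 52 s = 1312 s
Pace per km = 1312 / 5 = 262.4 s/km
LT pace = 262.4 * 1.07 = 280.77 s/km

280.77 s/km


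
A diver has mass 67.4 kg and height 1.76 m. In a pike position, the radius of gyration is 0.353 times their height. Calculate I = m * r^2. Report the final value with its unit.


r = 0.353 * 1.76 = 0.62128 m
I = m * r^2 = 67.4 * 0.385989 = 26.016 kg*m^2

26.016 kg*m^2


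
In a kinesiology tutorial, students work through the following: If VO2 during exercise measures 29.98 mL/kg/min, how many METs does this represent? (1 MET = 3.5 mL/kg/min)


METs = VO2 / 3.5 = 29.98 / 3.5 = 8.57

8.57 METs


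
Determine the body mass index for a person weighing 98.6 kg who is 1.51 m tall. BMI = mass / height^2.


BMI = mass / height^2
= 98.6 / 1.51^2
= 98.6 / 2.2801
= 43.24 kg/m^2

43.24 kg/m^2


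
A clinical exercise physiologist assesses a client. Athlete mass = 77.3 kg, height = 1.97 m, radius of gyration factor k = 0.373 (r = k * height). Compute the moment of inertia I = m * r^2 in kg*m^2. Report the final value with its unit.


r = k * height = 0.373 * 1.97 = 0.73481 m
r^2 = 0.73481^2 = 0.539946
I = 77.3 * 0.539946 = 41.738 kg*m^2

41.738 kg*m^2


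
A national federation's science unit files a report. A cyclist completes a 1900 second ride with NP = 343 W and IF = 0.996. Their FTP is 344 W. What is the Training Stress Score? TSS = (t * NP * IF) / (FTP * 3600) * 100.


t * NP * IF = 1900 * 343 * 0.996 = 649093.2
FTP * 3600 = 1238400
TSS = (649093.2 / 1238400) * 100 = 52.41

52.41 TSS


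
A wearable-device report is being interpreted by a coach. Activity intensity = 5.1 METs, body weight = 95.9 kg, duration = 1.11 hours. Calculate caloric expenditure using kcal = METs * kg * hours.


kcal = 5.1 * 95.9 * 1.11
= 489.09 * 1.11
= 542.89 kcal

542.89 kcal


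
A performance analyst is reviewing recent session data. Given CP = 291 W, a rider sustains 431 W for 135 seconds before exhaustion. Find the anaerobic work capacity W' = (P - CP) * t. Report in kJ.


Excess power = 431 - 291 = 140 W
Work above CP = 140 * 135 = 18900 J
W' = 18.9 kJ

18.9 kJ


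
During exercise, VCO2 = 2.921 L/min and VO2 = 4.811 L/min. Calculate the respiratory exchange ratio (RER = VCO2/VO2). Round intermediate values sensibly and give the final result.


RER = VCO2 / VO2
= 2.921 / 4.811
= 0.6072

0.6072


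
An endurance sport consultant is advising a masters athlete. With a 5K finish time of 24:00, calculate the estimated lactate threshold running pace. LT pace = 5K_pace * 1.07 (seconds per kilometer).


Race duration = 1440 s for 5 km
Average pace = 1440 / 5 = 288.0 s/km
LT pace = 288.0 * 1.07
= 308.16 s/km

308.16 s/km


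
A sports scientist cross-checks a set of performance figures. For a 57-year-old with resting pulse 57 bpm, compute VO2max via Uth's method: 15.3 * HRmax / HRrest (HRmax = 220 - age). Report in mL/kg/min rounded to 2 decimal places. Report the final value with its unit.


Step 1: HRmax = 220 - 57 = 163 bpm
Step 2: Ratio = 163 / 57 = 2.8596
Step 3: VO2max = 15.3 * 2.8596 = 43.75 mL/kg/min

43.75 mL/kg/min


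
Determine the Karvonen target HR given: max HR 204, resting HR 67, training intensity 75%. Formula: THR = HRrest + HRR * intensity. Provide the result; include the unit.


HRR = HRmax - HRrest = 204 - 67 = 137
THR = 67 + 137 * 0.75
= 169.75 bpm

169.75 bpm


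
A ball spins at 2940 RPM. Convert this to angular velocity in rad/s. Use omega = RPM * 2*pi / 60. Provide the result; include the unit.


omega = 2940 * 2 * pi / 60
= 2940 * 6.28318531 / 60
= 18472.565 / 60
= 307.876 rad/s

307.876 rad/s


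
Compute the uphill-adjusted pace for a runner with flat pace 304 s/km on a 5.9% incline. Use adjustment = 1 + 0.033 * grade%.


Adjustment factor = 1 + 0.033 * 5.9 = 1.1947
Grade-adjusted pace = 304 * 1.1947 = 363.19 s/km

363.19 s/km


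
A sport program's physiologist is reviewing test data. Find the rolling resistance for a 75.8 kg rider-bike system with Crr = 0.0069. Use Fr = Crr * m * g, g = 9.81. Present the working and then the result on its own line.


m * g = 75.8 * 9.81 = 743.598 N
Fr = 0.0069 * 743.598 = 5.131 N

5.131 N


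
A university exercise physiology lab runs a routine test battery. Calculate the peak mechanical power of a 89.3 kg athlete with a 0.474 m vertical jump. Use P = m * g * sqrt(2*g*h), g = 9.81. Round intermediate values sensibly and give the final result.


First, sqrt(2gh) = sqrt(2 * 9.81 * 0.474)
= sqrt(9.29988) = 3.04957 m/s
Power = 89.3 * 9.81 * 3.04957 = 2671.52 W

2671.52 W


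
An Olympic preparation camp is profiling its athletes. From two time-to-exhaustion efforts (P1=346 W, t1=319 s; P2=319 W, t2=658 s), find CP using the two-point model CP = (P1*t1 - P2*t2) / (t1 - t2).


Work in trial 1 = 110374 J
Work in trial 2 = 209902 J
Delta work = -99528 J
Delta time = -339 s
CP = -99528 / -339 = 293.59 W

293.59 W


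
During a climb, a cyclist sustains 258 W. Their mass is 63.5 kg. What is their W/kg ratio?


Power-to-weight = 258 W / 63.5 kg
= 4.063 W/kg

4.063 W/kg


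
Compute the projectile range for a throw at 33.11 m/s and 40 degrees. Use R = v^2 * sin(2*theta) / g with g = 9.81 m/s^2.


Two times the angle = 80 degrees
sin(80) = 0.984808
R = 1096.2721 * 0.984808 / 9.81 = 110.053 m

110.053 m


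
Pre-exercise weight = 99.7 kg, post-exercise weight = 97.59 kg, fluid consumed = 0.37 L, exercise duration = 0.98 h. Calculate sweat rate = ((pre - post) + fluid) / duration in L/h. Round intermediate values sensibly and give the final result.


Weight loss = 99.7 - 97.59 = 2.11 kg (approx L)
Total sweat = 2.11 + 0.37 = 2.48 L
Sweat rate = 2.48 / 0.98 = 2.531 L/h

2.531 L/h


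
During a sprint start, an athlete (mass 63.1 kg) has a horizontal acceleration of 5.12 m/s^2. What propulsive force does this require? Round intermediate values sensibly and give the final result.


Propulsive force = mass * acceleration
= 63.1 kg * 5.12 m/s^2
= 323.07 N

323.07 N


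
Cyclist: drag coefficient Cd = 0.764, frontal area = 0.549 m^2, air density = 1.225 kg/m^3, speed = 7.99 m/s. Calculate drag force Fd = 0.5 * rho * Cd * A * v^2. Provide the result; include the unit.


v^2 = 7.99^2 = 63.8401
Fd = 0.5 * 1.225 * 0.764 * 0.549 * 63.8401
= 16.401 N

16.401 N


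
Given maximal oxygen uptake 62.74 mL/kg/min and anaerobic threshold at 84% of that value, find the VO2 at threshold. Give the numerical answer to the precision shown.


Percentage as decimal = 0.84
VO2 at AT = 62.74 * 0.84 = 52.7 mL/kg/min

52.7 mL/kg/min


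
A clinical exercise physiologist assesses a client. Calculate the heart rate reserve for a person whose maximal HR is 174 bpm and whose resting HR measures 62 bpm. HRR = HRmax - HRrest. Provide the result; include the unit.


HRmax = 174 bpm
HRrest = 62 bpm
HRR = 174 - 62 = 112 bpm

112 bpm


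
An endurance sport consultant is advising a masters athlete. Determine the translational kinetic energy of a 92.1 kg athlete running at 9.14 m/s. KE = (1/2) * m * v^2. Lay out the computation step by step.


KE = 0.5 * m * v^2
= 0.5 * 92.1 * 9.14^2
= 0.5 * 92.1 * 83.5396
= 3847.0 J

3847.0 J


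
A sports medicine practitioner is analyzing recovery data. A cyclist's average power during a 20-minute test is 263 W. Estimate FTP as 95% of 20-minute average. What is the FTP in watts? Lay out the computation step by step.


FTP = 20-min power * 0.95
= 263 * 0.95
= 249.85 W

249.85 W


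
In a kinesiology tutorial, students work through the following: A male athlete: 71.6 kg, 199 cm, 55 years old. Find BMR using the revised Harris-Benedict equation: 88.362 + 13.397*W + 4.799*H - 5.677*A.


Intercept = 88.362
Weight contribution = 13.397 * 71.6 = 959.2252
Height contribution = 4.799 * 199 = 955.001
Age contribution = 5.677 * 55 = 312.235
BMR = 88.362 + 959.2252 + 955.001 - 312.235
= 1690.35 kcal/day

1690.35 kcal/day


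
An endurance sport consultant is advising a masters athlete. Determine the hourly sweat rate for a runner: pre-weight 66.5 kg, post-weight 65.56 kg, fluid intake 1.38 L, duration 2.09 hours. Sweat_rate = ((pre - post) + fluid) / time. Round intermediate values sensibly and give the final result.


Mass lost = 66.5 - 65.56 = 0.94 kg
Add fluid consumed: 0.94 + 1.38 = 2.32 L total sweat
Sweat rate = 2.32 / 2.09 = 1.11 L/h

1.11 L/h


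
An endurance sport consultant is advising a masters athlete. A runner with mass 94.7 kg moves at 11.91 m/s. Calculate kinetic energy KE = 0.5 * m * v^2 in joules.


v^2 = 11.91^2 = 141.8481
KE = 0.5 * 94.7 * 141.8481
= 6716.51 J

6716.51 J


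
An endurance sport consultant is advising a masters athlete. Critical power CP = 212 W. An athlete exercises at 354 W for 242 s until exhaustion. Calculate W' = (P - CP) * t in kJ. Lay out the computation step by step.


P - CP = 354 - 212 = 142 W
W' = 142 * 242 = 34364 J
= 34364 / 1000 = 34.364 kJ

34.364 kJ


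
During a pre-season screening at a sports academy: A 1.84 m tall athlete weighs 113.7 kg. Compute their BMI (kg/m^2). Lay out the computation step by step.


height^2 = 3.3856 m^2
BMI = 113.7 / 3.3856 = 33.58 kg/m^2

33.58 kg/m^2


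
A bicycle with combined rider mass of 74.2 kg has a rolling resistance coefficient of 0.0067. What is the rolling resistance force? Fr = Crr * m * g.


Fr = 0.0067 * 74.2 * 9.81
= 0.49714 * 9.81
= 4.877 N

4.877 N


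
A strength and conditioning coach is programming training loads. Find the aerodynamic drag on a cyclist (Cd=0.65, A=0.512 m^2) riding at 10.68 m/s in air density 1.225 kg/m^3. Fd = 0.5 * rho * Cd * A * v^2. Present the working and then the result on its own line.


Fd = 0.5 * 1.225 * 0.65 * 0.512 * 10.68^2
= 0.5 * 1.225 * 0.65 * 0.512 * 114.0624
= 23.25 N

23.25 N


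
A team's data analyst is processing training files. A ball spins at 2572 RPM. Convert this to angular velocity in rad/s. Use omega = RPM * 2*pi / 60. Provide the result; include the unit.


omega = 2572 * 2 * pi / 60
= 2572 * 6.28318531 / 60
= 16160.353 / 60
= 269.339 rad/s

269.339 rad/s


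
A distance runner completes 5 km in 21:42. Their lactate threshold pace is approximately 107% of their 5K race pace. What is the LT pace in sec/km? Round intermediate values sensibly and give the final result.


Convert to seconds: 21 min 42 s = 1302 s
Pace per km = 1302 / 5 = 260.4 s/km
LT pace = 260.4 * 1.07 = 278.63 s/km

278.63 s/km


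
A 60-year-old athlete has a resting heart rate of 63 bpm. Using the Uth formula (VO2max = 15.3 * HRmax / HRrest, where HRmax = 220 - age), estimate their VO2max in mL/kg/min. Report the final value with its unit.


HRmax = 220 - 60 = 160 bpm
Ratio = HRmax / HRrest = 160 / 63 = 2.5397
VO2max = 15.3 * 2.5397 = 38.86 mL/kg/min

38.86 mL/kg/min


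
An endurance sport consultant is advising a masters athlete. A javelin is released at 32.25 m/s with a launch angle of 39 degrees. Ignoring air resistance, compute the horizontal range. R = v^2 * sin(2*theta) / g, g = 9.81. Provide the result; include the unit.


Launch speed squared = 1040.0625
sin(2 * 39 deg) = 0.978148
Range = 1040.0625 * 0.978148 / 9.81
= 103.704 m

103.704 m


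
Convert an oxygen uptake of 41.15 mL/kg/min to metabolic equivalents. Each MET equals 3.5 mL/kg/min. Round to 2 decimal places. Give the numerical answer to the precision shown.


One MET = 3.5 mL/kg/min
Number of METs = 41.15 / 3.5
= 11.76 METs

11.76 METs


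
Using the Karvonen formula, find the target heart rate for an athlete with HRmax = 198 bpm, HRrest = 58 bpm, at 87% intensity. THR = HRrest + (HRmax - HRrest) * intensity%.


HRR = 198 - 58 = 140
THR = 58 + 140 * 0.87
= 58 + 121.8
= 179.8 bpm

179.8 bpm


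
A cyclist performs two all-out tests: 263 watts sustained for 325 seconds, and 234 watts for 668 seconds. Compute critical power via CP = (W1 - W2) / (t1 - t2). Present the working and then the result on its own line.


W1 = P1 * t1 = 263 * 325 = 85475 J
W2 = P2 * t2 = 234 * 668 = 156312 J
CP = (85475 - 156312) / (325 - 668)
= 206.52 W

206.52 W


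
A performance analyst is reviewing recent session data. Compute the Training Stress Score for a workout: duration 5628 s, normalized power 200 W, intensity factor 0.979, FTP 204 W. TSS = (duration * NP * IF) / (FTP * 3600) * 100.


Product = 5628 * 200 * 0.979 = 1101962.4
Base = 204 * 3600 = 734400
TSS = 1101962.4 / 734400 * 100 = 150.05

150.05 TSS


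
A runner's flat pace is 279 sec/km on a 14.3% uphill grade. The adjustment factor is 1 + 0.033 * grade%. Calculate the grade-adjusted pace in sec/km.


Factor = 1 + 0.033 * 14.3 = 1.4719
Adjusted pace = 279 * 1.4719
= 410.66 sec/km

410.66 s/km


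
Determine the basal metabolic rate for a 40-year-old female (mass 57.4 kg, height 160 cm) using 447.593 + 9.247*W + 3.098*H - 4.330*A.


BMR = 447.593 + 9.247*57.4 + 3.098*160 - 4.330*40
= 1300.85 kcal/day

1300.85 kcal/day


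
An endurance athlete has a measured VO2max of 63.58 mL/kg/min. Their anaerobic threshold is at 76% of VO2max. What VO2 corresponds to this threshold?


Anaerobic threshold VO2 = VO2max * 76%
= 63.58 * 0.76
= 48.32 mL/kg/min

48.32 mL/kg/min


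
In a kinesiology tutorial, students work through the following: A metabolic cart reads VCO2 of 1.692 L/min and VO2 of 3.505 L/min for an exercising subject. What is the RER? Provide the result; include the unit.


RER = VCO2 / VO2 = 1.692 / 3.505 = 0.4827

0.4827


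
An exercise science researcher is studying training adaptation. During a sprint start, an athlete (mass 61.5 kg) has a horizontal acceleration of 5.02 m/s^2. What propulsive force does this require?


Propulsive force = mass * acceleration
= 61.5 kg * 5.02 m/s^2
= 308.73 N

308.73 N


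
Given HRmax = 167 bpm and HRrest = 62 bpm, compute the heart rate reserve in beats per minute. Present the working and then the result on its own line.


Heart rate reserve = maximum HR minus resting HR
HRR = 167 - 62 = 105 bpm

105 bpm


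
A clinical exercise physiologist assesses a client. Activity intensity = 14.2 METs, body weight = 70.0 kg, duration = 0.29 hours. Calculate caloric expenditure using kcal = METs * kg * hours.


kcal = 14.2 * 70.0 * 0.29
= 994.0 * 0.29
= 288.26 kcal

288.26 kcal


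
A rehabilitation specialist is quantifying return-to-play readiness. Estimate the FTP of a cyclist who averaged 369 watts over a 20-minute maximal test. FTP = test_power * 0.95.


FTP = 369 * 0.95 = 350.55 W

350.55 W


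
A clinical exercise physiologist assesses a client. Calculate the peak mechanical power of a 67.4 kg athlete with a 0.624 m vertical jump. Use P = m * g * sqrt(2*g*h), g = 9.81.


First, sqrt(2gh) = sqrt(2 * 9.81 * 0.624)
= sqrt(12.24288) = 3.498983 m/s
Power = 67.4 * 9.81 * 3.498983 = 2313.51 W

2313.51 W


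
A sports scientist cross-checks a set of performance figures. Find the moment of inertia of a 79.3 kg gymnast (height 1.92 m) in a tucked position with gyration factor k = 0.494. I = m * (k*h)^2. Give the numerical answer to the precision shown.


Radius of gyration = 0.494 * 1.92 = 0.94848 m
I = 79.3 * 0.94848^2
= 79.3 * 0.899614
= 71.339 kg*m^2

71.339 kg*m^2


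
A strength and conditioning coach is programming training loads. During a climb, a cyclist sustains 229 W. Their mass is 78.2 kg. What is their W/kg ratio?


Power-to-weight = 229 W / 78.2 kg
= 2.928 W/kg

2.928 W/kg


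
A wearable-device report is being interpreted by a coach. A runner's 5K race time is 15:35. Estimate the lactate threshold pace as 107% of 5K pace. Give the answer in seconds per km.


Total race time = 15*60 + 35 = 935 seconds
5K pace = 935 / 5 = 187.0 sec/km
LT pace = 187.0 * 1.07 = 200.09 sec/km

200.09 s/km


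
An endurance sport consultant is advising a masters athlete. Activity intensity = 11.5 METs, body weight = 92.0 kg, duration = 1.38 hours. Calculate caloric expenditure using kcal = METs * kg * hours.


kcal = 11.5 * 92.0 * 1.38
= 1058.0 * 1.38
= 1460.04 kcal

1460.04 kcal


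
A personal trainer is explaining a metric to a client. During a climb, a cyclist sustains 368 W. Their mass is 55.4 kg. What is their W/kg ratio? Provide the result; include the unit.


Power-to-weight = 368 W / 55.4 kg
= 6.643 W/kg

6.643 W/kg


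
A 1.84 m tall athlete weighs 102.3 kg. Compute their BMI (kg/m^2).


height^2 = 3.3856 m^2
BMI = 102.3 / 3.3856 = 30.22 kg/m^2

30.22 kg/m^2


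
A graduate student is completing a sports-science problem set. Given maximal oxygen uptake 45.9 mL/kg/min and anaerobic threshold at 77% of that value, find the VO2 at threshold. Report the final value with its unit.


Percentage as decimal = 0.77
VO2 at AT = 45.9 * 0.77 = 35.34 mL/kg/min

35.34 mL/kg/min


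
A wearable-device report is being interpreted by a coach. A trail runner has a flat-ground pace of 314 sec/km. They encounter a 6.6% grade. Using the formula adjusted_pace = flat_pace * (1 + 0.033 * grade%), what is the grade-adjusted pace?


Grade factor = 1 + 0.033 * 6.6 = 1.2178
Adjusted = 314 * 1.2178 = 382.39 sec/km

382.39 s/km


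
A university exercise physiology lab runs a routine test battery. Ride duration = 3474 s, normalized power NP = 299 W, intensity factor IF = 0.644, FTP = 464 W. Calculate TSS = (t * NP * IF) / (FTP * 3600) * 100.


Numerator = 3474 * 299 * 0.644 = 668939.544
Denominator = 464 * 3600 = 1670400
TSS = 668939.544 / 1670400 * 100
= 40.05

40.05 TSS


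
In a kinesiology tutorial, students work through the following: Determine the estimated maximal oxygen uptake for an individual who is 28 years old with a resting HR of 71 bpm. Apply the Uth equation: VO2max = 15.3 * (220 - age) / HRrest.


HRmax = 220 - 28 = 192
VO2max = 15.3 * (192 / 71)
= 15.3 * 2.7042
= 41.37 mL/kg/min

41.37 mL/kg/min


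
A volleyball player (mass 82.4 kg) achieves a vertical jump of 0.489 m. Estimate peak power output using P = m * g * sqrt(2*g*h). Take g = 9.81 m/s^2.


2 * g * h = 2 * 9.81 * 0.489 = 9.59418
sqrt(9.59418) = 3.097447 m/s
P = 82.4 * 9.81 * 3.097447 = 2503.8 W

2503.8 W


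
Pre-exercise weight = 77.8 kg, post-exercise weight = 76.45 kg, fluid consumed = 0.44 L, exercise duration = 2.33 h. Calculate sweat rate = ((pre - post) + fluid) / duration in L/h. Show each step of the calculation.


Weight loss = 77.8 - 76.45 = 1.35 kg (approx L)
Total sweat = 1.35 + 0.44 = 1.79 L
Sweat rate = 1.79 / 2.33 = 0.768 L/h

0.768 L/h


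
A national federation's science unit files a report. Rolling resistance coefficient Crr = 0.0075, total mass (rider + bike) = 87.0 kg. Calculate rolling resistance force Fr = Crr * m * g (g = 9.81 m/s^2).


Fr = Crr * m * g
= 0.0075 * 87.0 * 9.81
= 6.401 N

6.401 N


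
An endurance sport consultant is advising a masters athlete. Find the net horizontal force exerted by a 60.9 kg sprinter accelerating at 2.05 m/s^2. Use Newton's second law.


Newton's second law: F = m * a
F = 60.9 * 2.05 = 124.85 N

124.85 N


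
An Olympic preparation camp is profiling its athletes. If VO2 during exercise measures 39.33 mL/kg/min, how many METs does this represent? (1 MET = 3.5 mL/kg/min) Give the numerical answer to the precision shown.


METs = VO2 / 3.5 = 39.33 / 3.5 = 11.24

11.24 METs


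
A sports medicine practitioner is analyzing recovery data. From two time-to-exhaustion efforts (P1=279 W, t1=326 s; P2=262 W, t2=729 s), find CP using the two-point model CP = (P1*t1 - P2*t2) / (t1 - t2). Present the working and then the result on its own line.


Work in trial 1 = 90954 J
Work in trial 2 = 190998 J
Delta work = -100044 J
Delta time = -403 s
CP = -100044 / -403 = 248.25 W

248.25 W


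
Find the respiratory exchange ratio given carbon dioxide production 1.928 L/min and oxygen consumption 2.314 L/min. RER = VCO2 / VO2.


VCO2 = 1.928 L/min
VO2 = 2.314 L/min
RER = 1.928 / 2.314 = 0.8332

0.8332


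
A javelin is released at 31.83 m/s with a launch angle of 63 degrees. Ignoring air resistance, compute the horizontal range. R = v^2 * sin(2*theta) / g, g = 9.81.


Launch speed squared = 1013.1489
sin(2 * 63 deg) = 0.809017
Range = 1013.1489 * 0.809017 / 9.81
= 83.553 m

83.553 m


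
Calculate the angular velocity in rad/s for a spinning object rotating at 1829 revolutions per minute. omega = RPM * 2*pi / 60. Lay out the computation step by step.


omega = RPM * 2*pi / 60
= 1829 * 6.28318531 / 60
= 191.532 rad/s

191.532 rad/s


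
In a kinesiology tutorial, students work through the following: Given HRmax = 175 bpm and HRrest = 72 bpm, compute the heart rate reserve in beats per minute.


Heart rate reserve = maximum HR minus resting HR
HRR = 175 - 72 = 103 bpm

103 bpm


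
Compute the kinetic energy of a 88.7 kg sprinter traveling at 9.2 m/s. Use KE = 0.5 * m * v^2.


Velocity squared = 84.64
KE = 0.5 * 88.7 * 84.64 = 3753.78 J

3753.78 J


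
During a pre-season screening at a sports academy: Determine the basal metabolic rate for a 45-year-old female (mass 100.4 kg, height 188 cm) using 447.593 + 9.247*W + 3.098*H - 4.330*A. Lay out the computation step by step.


BMR = 447.593 + 9.247*100.4 + 3.098*188 - 4.330*45
= 1763.57 kcal/day

1763.57 kcal/day


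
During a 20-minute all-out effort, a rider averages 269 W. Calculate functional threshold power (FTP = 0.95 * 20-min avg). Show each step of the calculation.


FTP = 0.95 * 269
= 255.55 W

255.55 W


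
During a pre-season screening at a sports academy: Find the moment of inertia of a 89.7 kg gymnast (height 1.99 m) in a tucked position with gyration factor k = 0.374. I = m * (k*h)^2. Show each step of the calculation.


Radius of gyration = 0.374 * 1.99 = 0.74426 m
I = 89.7 * 0.74426^2
= 89.7 * 0.553923
= 49.687 kg*m^2

49.687 kg*m^2


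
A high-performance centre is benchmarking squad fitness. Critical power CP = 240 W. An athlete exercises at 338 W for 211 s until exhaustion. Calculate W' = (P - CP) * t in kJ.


P - CP = 338 - 240 = 98 W
W' = 98 * 211 = 20678 J
= 20678 / 1000 = 20.678 kJ

20.678 kJ


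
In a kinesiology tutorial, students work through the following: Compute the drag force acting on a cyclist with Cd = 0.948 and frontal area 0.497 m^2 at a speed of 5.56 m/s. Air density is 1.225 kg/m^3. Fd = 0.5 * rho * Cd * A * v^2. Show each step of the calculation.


Step 1: v^2 = 30.9136
Step 2: Fd = 0.5 * 1.225 * 0.948 * 0.497 * 30.9136
= 8.921 N

8.921 N


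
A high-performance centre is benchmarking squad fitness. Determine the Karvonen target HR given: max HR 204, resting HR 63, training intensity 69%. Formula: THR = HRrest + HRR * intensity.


HRR = HRmax - HRrest = 204 - 63 = 141
THR = 63 + 141 * 0.69
= 160.29 bpm

160.29 bpm


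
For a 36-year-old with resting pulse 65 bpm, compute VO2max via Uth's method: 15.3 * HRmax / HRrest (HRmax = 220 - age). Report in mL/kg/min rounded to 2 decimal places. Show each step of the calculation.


Step 1: HRmax = 220 - 36 = 184 bpm
Step 2: Ratio = 184 / 65 = 2.8308
Step 3: VO2max = 15.3 * 2.8308 = 43.31 mL/kg/min

43.31 mL/kg/min


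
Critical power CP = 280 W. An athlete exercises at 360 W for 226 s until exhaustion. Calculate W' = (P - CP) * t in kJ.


P - CP = 360 - 280 = 80 W
W' = 80 * 226 = 18080 J
= 18080 / 1000 = 18.08 kJ

18.08 kJ


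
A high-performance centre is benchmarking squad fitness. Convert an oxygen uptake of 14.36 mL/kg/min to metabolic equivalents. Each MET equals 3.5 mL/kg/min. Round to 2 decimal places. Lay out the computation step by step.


One MET = 3.5 mL/kg/min
Number of METs = 14.36 / 3.5
= 4.1 METs

4.1 METs


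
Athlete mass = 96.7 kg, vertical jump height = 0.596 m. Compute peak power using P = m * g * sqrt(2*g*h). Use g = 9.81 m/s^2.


sqrt(2 * 9.81 * 0.596) = sqrt(11.69352) = 3.419579 m/s
P = 96.7 * 9.81 * 3.419579
= 3243.9 W

3243.9 W


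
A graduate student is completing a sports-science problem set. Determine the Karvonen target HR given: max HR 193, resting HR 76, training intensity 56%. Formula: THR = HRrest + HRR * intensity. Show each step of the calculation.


HRR = HRmax - HRrest = 193 - 76 = 117
THR = 76 + 117 * 0.56
= 141.52 bpm

141.52 bpm


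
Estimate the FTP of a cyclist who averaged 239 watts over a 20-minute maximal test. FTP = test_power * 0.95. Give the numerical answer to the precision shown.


FTP = 239 * 0.95 = 227.05 W

227.05 W


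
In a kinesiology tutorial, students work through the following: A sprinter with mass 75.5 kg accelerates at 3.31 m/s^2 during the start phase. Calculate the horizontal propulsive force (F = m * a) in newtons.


F = m * a
= 75.5 * 3.31
= 249.91 N

249.91 N


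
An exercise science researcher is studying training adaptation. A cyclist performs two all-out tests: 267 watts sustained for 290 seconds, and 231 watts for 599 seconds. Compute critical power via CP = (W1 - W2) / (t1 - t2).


W1 = P1 * t1 = 267 * 290 = 77430 J
W2 = P2 * t2 = 231 * 599 = 138369 J
CP = (77430 - 138369) / (290 - 599)
= 197.21 W

197.21 W


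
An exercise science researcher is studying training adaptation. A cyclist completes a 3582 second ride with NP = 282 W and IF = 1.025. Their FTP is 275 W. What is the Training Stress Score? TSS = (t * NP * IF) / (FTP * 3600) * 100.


t * NP * IF = 3582 * 282 * 1.025 = 1035377.1
FTP * 3600 = 990000
TSS = (1035377.1 / 990000) * 100 = 104.58

104.58 TSS


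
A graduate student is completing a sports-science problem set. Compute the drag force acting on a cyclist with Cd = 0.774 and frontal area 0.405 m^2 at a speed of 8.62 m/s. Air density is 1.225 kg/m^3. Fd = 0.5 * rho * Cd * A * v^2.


Step 1: v^2 = 74.3044
Step 2: Fd = 0.5 * 1.225 * 0.774 * 0.405 * 74.3044
= 14.266 N

14.266 N


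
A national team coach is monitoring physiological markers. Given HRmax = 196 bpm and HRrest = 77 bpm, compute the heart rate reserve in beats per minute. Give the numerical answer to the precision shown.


Heart rate reserve = maximum HR minus resting HR
HRR = 196 - 77 = 119 bpm

119 bpm


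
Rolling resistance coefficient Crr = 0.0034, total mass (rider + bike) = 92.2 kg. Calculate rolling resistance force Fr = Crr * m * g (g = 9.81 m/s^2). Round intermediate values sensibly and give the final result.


Fr = Crr * m * g
= 0.0034 * 92.2 * 9.81
= 3.075 N

3.075 N


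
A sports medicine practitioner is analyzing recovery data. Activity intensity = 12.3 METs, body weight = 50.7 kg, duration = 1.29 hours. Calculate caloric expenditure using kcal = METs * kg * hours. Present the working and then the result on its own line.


kcal = 12.3 * 50.7 * 1.29
= 623.61 * 1.29
= 804.46 kcal

804.46 kcal


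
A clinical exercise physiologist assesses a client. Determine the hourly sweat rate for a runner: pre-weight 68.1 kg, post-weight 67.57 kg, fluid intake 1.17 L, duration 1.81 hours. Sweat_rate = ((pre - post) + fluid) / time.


Mass lost = 68.1 - 67.57 = 0.53 kg
Add fluid consumed: 0.53 + 1.17 = 1.7 L total sweat
Sweat rate = 1.7 / 1.81 = 0.939 L/h

0.939 L/h


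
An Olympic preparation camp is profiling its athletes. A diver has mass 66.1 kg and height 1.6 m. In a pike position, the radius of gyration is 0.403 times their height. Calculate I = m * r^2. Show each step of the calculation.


r = 0.403 * 1.6 = 0.6448 m
I = m * r^2 = 66.1 * 0.415767 = 27.482 kg*m^2

27.482 kg*m^2


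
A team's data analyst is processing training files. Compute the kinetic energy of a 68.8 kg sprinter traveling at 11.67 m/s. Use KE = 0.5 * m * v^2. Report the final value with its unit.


Velocity squared = 136.1889
KE = 0.5 * 68.8 * 136.1889 = 4684.9 J

4684.9 J


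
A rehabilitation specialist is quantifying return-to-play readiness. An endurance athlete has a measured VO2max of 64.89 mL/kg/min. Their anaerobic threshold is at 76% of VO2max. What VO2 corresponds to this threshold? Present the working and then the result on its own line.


Anaerobic threshold VO2 = VO2max * 76%
= 64.89 * 0.76
= 49.32 mL/kg/min

49.32 mL/kg/min


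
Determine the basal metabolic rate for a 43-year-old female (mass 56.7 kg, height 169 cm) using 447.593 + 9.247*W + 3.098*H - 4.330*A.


BMR = 447.593 + 9.247*56.7 + 3.098*169 - 4.330*43
= 1309.27 kcal/day

1309.27 kcal/day


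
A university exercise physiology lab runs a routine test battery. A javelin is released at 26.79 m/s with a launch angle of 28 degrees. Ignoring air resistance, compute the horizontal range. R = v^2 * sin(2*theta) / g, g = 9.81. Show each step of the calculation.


Launch speed squared = 717.7041
sin(2 * 28 deg) = 0.829038
Range = 717.7041 * 0.829038 / 9.81
= 60.653 m

60.653 m


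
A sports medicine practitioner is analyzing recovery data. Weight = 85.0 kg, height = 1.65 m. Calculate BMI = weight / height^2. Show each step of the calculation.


height^2 = 1.65^2 = 2.7225
BMI = 85.0 / 2.7225 = 31.22 kg/m^2

31.22 kg/m^2
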